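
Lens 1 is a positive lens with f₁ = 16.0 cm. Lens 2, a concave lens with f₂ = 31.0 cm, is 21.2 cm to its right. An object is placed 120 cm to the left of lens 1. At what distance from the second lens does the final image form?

Lens 1: 1/d_i1 = 1/f₁ − 1/d_o1 = 1/(16.0) − 1/(120) = 0.05417, so d_i1 = 18.46 cm.
The intermediate image is 18.46 cm to the right of lens 1, which is 21.2 − (18.46) = 2.740 cm to the left of lens 2, so d_o2 = +2.740 cm.
Lens 2 is diverging, so f₂ = −31.0 cm.
Lens 2: 1/d_i2 = 1/f₂ − 1/d_o2 = 1/(-31.0) − 1/(2.740) = -0.3972, so d_i2 = -2.52 cm.
The final image is virtual, 2.52 cm to the left of lens 2 (overall magnification ≈ -0.14).

2.52 cm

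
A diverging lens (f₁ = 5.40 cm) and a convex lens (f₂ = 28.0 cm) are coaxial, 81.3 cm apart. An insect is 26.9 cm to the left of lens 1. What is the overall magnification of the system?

f₁ = −5.40 cm (diverging).
Lens 1: 1/d_i1 = 1/(-5.40) − 1/(26.9) = -0.2224, so d_i1 = -4.497 cm; m₁ = −d_i1/d_o1 = +0.1672.
d_o2 = 81.3 − (-4.497) = 85.80 cm.
Lens 2: 1/d_i2 = 1/(28.0) − 1/(85.80) = 0.02406, so d_i2 = 41.56 cm; m₂ = −d_i2/d_o2 = -0.4844.
m = m₁·m₂ = (+0.1672)(-0.4844) = -0.0810.

m = -0.0810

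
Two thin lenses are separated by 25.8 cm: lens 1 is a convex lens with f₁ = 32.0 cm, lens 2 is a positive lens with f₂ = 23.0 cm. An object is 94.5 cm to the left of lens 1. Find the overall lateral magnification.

m = -0.258

Lens 1: 1/d_i1 = 1/(32.0) − 1/(94.5) = 0.02067, so d_i1 = 48.38 cm; m₁ = −d_i1/d_o1 = -0.5120.
d_o2 = 25.8 − (48.38) = -22.58 cm (virtual object).
Lens 2: 1/d_i2 = 1/(23.0) − 1/(-22.58) = 0.08777, so d_i2 = 11.39 cm; m₂ = −d_i2/d_o2 = +0.5046.
m = m₁·m₂ = (-0.5120)(+0.5046) = -0.258.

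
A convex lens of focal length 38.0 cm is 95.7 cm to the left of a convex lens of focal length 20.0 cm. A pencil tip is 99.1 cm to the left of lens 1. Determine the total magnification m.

m = +0.884

Lens 1: 1/d_i1 = 1/(38.0) − 1/(99.1) = 0.01622, so d_i1 = 61.63 cm; m₁ = −d_i1/d_o1 = -0.6219.
d_o2 = 95.7 − (61.63) = 34.07 cm.
Lens 2: 1/d_i2 = 1/(20.0) − 1/(34.07) = 0.02065, so d_i2 = 48.43 cm; m₂ = −d_i2/d_o2 = -1.421.
m = m₁·m₂ = (-0.6219)(-1.421) = +0.884.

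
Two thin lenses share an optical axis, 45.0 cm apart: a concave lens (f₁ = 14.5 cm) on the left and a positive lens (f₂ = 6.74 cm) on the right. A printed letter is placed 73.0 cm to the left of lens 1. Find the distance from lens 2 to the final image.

Lens 1 is diverging, so f₁ = −14.5 cm.
Lens 1: 1/d_i1 = 1/f₁ − 1/d_o1 = 1/(-14.5) − 1/(73.0) = -0.08266, so d_i1 = -12.10 cm.
The intermediate image is 12.10 cm to the left of lens 1 (virtual), which is 45.0 − (-12.10) = 57.10 cm to the left of lens 2, so d_o2 = +57.10 cm.
Lens 2: 1/d_i2 = 1/f₂ − 1/d_o2 = 1/(6.74) − 1/(57.10) = 0.1309, so d_i2 = 7.64 cm.
The final image is real, 7.64 cm to the right of lens 2 (overall magnification ≈ -0.022).

7.64 cm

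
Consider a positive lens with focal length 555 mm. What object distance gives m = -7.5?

629 mm

m = −d_i/d_o ⇒ d_i = −m·d_o.
1/f = 1/d_o + 1/d_i = 1/d_o − 1/(m·d_o) = (1 − 1/m)/d_o, so d_o = f(1 − 1/m) = (555.0)(1 − 1/(-7.5)) = 629 mm.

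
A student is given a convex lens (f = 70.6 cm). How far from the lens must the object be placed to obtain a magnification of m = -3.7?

89.7 cm

m = −d_i/d_o ⇒ d_i = −m·d_o.
1/f = 1/d_o + 1/d_i = 1/d_o − 1/(m·d_o) = (1 − 1/m)/d_o, so d_o = f(1 − 1/m) = (70.60)(1 − 1/(-3.7)) = 89.7 cm.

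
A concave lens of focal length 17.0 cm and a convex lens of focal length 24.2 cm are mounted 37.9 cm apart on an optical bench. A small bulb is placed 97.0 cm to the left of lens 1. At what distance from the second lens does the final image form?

Lens 1 is diverging, so f₁ = −17.0 cm.
Lens 1: 1/d_i1 = 1/f₁ − 1/d_o1 = 1/(-17.0) − 1/(97.0) = -0.06913, so d_i1 = -14.46 cm.
The intermediate image is 14.46 cm to the left of lens 1 (virtual), which is 37.9 − (-14.46) = 52.36 cm to the left of lens 2, so d_o2 = +52.36 cm.
Lens 2: 1/d_i2 = 1/f₂ − 1/d_o2 = 1/(24.2) − 1/(52.36) = 0.02222, so d_i2 = 45.0 cm.
The final image is real, 45.0 cm to the right of lens 2 (overall magnification ≈ -0.13).

45.0 cm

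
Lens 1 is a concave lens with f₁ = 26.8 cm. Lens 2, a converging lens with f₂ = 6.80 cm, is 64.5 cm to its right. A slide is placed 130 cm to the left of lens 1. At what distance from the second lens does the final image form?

Lens 1 is diverging, so f₁ = −26.8 cm.
Lens 1: 1/d_i1 = 1/f₁ − 1/d_o1 = 1/(-26.8) − 1/(130) = -0.04501, so d_i1 = -22.22 cm.
The intermediate image is 22.22 cm to the left of lens 1 (virtual), which is 64.5 − (-22.22) = 86.72 cm to the left of lens 2, so d_o2 = +86.72 cm.
Lens 2: 1/d_i2 = 1/f₂ − 1/d_o2 = 1/(6.80) − 1/(86.72) = 0.1355, so d_i2 = 7.38 cm.
The final image is real, 7.38 cm to the right of lens 2 (overall magnification ≈ -0.015).

7.38 cm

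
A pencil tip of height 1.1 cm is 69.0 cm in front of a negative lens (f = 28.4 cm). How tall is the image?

0.321 cm

For a negative lens, f = -28.4 cm.
1/d_i = 1/f − 1/d_o = 1/(-28.40) − 1/(69.0) = -0.04970, so d_i = -20.12 cm.
m = −d_i/d_o = +0.2916.
|h_i| = |m|·h_o = 0.2916 × 1.1 = 0.321 cm. The image is virtual, upright and reduced, on the same side as the object.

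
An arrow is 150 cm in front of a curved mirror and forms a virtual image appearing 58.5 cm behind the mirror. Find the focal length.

f = -95.9 cm (convex)

Virtual image ⇒ d_i = −58.5 cm.
1/f = 1/d_o + 1/d_i = 1/(150) + 1/(-58.5) = -0.01043, so f = -95.9 cm.
Since f is negative, the curved mirror is convex.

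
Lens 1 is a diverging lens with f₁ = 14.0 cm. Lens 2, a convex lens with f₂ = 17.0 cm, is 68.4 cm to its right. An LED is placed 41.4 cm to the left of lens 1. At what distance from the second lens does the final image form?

Lens 1 is diverging, so f₁ = −14.0 cm.
Lens 1: 1/d_i1 = 1/f₁ − 1/d_o1 = 1/(-14.0) − 1/(41.4) = -0.09558, so d_i1 = -10.46 cm.
The intermediate image is 10.46 cm to the left of lens 1 (virtual), which is 68.4 − (-10.46) = 78.86 cm to the left of lens 2, so d_o2 = +78.86 cm.
Lens 2: 1/d_i2 = 1/f₂ − 1/d_o2 = 1/(17.0) − 1/(78.86) = 0.04614, so d_i2 = 21.7 cm.
The final image is real, 21.7 cm to the right of lens 2 (overall magnification ≈ -0.069).

21.7 cm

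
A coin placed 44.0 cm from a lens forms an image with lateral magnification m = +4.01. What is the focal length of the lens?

m = −d_i/d_o ⇒ d_i = −m·d_o = −(+4.01)·(44.0) = -176.4 cm.
1/f = 1/d_o + 1/d_i = 1/(44.0) + 1/(-176.4) = 0.01706, so f = 58.6 cm.
Since f is positive, the lens is converging.

f = 58.6 cm (converging)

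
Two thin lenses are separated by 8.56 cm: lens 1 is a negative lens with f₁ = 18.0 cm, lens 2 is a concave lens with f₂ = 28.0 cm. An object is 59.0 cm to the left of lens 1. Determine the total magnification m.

f₁ = −18.0 cm (diverging).
Lens 1: 1/d_i1 = 1/(-18.0) − 1/(59.0) = -0.07250, so d_i1 = -13.79 cm; m₁ = −d_i1/d_o1 = +0.2337.
d_o2 = 8.56 − (-13.79) = 22.35 cm.
f₂ = −28.0 cm (diverging).
Lens 2: 1/d_i2 = 1/(-28.0) − 1/(22.35) = -0.08046, so d_i2 = -12.43 cm; m₂ = −d_i2/d_o2 = +0.5561.
m = m₁·m₂ = (+0.2337)(+0.5561) = +0.130.

m = +0.130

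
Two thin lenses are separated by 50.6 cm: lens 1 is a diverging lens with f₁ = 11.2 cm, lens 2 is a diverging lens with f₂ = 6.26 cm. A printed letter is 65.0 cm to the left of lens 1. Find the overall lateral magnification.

m = +0.0139

f₁ = −11.2 cm (diverging).
Lens 1: 1/d_i1 = 1/(-11.2) − 1/(65.0) = -0.1047, so d_i1 = -9.554 cm; m₁ = −d_i1/d_o1 = +0.1470.
d_o2 = 50.6 − (-9.554) = 60.15 cm.
f₂ = −6.26 cm (diverging).
Lens 2: 1/d_i2 = 1/(-6.26) − 1/(60.15) = -0.1764, so d_i2 = -5.670 cm; m₂ = −d_i2/d_o2 = +0.09426.
m = m₁·m₂ = (+0.1470)(+0.09426) = +0.0139.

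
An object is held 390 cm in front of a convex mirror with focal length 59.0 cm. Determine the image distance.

For a convex mirror, f = -59.0 cm.
Mirror equation: 1/v = 1/f − 1/u = 1/(-59.00) − 1/(390) = -0.01695 − 0.002564 = -0.01951, so v = -51.2 cm.
The image is virtual, upright and reduced, behind the mirror.

51.2 cm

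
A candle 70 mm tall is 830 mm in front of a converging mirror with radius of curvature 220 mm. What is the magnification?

f = R/2 = 220/2 = 110.0 mm.
1/d_i = 1/f − 1/d_o = 1/(110.0) − 1/(830) = 0.007886, so d_i = 126.8 mm.
m = −d_i/d_o = −(126.8)/(830) = -0.153.
The image is real, inverted and reduced, in front of the mirror.

m = -0.153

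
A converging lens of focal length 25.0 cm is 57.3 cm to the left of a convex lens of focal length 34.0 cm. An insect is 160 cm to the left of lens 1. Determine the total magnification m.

Lens 1: 1/d_i1 = 1/(25.0) − 1/(160) = 0.03375, so d_i1 = 29.63 cm; m₁ = −d_i1/d_o1 = -0.1852.
d_o2 = 57.3 − (29.63) = 27.67 cm.
Lens 2: 1/d_i2 = 1/(34.0) − 1/(27.67) = -0.006728, so d_i2 = -148.6 cm; m₂ = −d_i2/d_o2 = +5.371.
m = m₁·m₂ = (-0.1852)(+5.371) = -0.995.

m = -0.995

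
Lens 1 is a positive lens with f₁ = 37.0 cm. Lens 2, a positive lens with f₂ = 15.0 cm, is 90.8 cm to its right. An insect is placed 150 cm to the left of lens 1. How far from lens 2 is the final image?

23.4 cm

Lens 1: 1/d_i1 = 1/f₁ − 1/d_o1 = 1/(37.0) − 1/(150) = 0.02036, so d_i1 = 49.12 cm.
The intermediate image is 49.12 cm to the right of lens 1, which is 90.8 − (49.12) = 41.68 cm to the left of lens 2, so d_o2 = +41.68 cm.
Lens 2: 1/d_i2 = 1/f₂ − 1/d_o2 = 1/(15.0) − 1/(41.68) = 0.04267, so d_i2 = 23.4 cm.
The final image is real, 23.4 cm to the right of lens 2 (overall magnification ≈ 0.18).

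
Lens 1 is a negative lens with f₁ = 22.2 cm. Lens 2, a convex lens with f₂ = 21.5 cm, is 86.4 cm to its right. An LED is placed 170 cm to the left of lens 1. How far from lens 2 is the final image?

Lens 1 is diverging, so f₁ = −22.2 cm.
Lens 1: 1/d_i1 = 1/f₁ − 1/d_o1 = 1/(-22.2) − 1/(170) = -0.05093, so d_i1 = -19.64 cm.
The intermediate image is 19.64 cm to the left of lens 1 (virtual), which is 86.4 − (-19.64) = 106.0 cm to the left of lens 2, so d_o2 = +106.0 cm.
Lens 2: 1/d_i2 = 1/f₂ − 1/d_o2 = 1/(21.5) − 1/(106.0) = 0.03708, so d_i2 = 27.0 cm.
The final image is real, 27.0 cm to the right of lens 2 (overall magnification ≈ -0.029).

27.0 cm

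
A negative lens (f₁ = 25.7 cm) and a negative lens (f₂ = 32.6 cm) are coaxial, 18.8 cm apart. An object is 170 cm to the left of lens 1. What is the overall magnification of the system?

f₁ = −25.7 cm (diverging).
Lens 1: 1/d_i1 = 1/(-25.7) − 1/(170) = -0.04479, so d_i1 = -22.32 cm; m₁ = −d_i1/d_o1 = +0.1313.
d_o2 = 18.8 − (-22.32) = 41.12 cm.
f₂ = −32.6 cm (diverging).
Lens 2: 1/d_i2 = 1/(-32.6) − 1/(41.12) = -0.05499, so d_i2 = -18.18 cm; m₂ = −d_i2/d_o2 = +0.4422.
m = m₁·m₂ = (+0.1313)(+0.4422) = +0.0581.

m = +0.0581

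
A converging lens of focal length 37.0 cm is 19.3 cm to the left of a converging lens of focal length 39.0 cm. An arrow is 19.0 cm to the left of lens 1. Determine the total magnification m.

Lens 1: 1/d_i1 = 1/(37.0) − 1/(19.0) = -0.02560, so d_i1 = -39.06 cm; m₁ = −d_i1/d_o1 = +2.056.
d_o2 = 19.3 − (-39.06) = 58.36 cm.
Lens 2: 1/d_i2 = 1/(39.0) − 1/(58.36) = 0.008506, so d_i2 = 117.6 cm; m₂ = −d_i2/d_o2 = -2.014.
m = m₁·m₂ = (+2.056)(-2.014) = -4.14.

m = -4.14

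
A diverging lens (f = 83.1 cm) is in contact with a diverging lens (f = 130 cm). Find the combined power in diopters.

P₁ = 1/f₁ = 1/(-0.831 m) = -1.203 D; P₂ = 1/f₂ = 1/(-1.30 m) = -0.7692 D.
For thin lenses in contact, P = P₁ + P₂ = (-1.203) + (-0.7692) = -1.97 D.

P = -1.97 D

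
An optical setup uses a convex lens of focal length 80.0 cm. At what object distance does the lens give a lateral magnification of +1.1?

7.27 cm

m = −d_i/d_o ⇒ d_i = −m·d_o.
1/f = 1/d_o + 1/d_i = 1/d_o − 1/(m·d_o) = (1 − 1/m)/d_o, so d_o = f(1 − 1/m) = (80.00)(1 − 1/(+1.1)) = 7.27 cm.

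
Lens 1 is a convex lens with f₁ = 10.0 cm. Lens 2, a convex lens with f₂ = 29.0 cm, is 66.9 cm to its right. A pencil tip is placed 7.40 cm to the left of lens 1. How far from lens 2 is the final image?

41.7 cm

Lens 1: 1/d_i1 = 1/f₁ − 1/d_o1 = 1/(10.0) − 1/(7.40) = -0.03514, so d_i1 = -28.46 cm.
The intermediate image is 28.46 cm to the left of lens 1 (virtual), which is 66.9 − (-28.46) = 95.36 cm to the left of lens 2, so d_o2 = +95.36 cm.
Lens 2: 1/d_i2 = 1/f₂ − 1/d_o2 = 1/(29.0) − 1/(95.36) = 0.02400, so d_i2 = 41.7 cm.
The final image is real, 41.7 cm to the right of lens 2 (overall magnification ≈ -1.7).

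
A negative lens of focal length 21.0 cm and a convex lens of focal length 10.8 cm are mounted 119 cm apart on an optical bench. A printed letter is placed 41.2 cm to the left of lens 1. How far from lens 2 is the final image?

11.8 cm

Lens 1 is diverging, so f₁ = −21.0 cm.
Lens 1: 1/d_i1 = 1/f₁ − 1/d_o1 = 1/(-21.0) − 1/(41.2) = -0.07189, so d_i1 = -13.91 cm.
The intermediate image is 13.91 cm to the left of lens 1 (virtual), which is 119 − (-13.91) = 132.9 cm to the left of lens 2, so d_o2 = +132.9 cm.
Lens 2: 1/d_i2 = 1/f₂ − 1/d_o2 = 1/(10.8) − 1/(132.9) = 0.08507, so d_i2 = 11.8 cm.
The final image is real, 11.8 cm to the right of lens 2 (overall magnification ≈ -0.030).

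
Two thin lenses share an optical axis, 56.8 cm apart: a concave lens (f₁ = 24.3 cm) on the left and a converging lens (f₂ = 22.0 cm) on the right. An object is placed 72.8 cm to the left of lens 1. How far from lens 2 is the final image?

Lens 1 is diverging, so f₁ = −24.3 cm.
Lens 1: 1/d_i1 = 1/f₁ − 1/d_o1 = 1/(-24.3) − 1/(72.8) = -0.05489, so d_i1 = -18.22 cm.
The intermediate image is 18.22 cm to the left of lens 1 (virtual), which is 56.8 − (-18.22) = 75.02 cm to the left of lens 2, so d_o2 = +75.02 cm.
Lens 2: 1/d_i2 = 1/f₂ − 1/d_o2 = 1/(22.0) − 1/(75.02) = 0.03212, so d_i2 = 31.1 cm.
The final image is real, 31.1 cm to the right of lens 2 (overall magnification ≈ -0.10).

31.1 cm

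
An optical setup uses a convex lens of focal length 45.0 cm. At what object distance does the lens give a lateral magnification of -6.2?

52.3 cm

m = −d_i/d_o ⇒ d_i = −m·d_o.
1/f = 1/d_o + 1/d_i = 1/d_o − 1/(m·d_o) = (1 − 1/m)/d_o, so d_o = f(1 − 1/m) = (45.00)(1 − 1/(-6.2)) = 52.3 cm.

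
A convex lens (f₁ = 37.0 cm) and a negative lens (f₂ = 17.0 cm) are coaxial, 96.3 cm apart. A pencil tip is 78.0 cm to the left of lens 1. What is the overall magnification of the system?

Lens 1: 1/d_i1 = 1/(37.0) − 1/(78.0) = 0.01421, so d_i1 = 70.39 cm; m₁ = −d_i1/d_o1 = -0.9024.
d_o2 = 96.3 − (70.39) = 25.91 cm.
f₂ = −17.0 cm (diverging).
Lens 2: 1/d_i2 = 1/(-17.0) − 1/(25.91) = -0.09742, so d_i2 = -10.26 cm; m₂ = −d_i2/d_o2 = +0.3962.
m = m₁·m₂ = (-0.9024)(+0.3962) = -0.358.

m = -0.358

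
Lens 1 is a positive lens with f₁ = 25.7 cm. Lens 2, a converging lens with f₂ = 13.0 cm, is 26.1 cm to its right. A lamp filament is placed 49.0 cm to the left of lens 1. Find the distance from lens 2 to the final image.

Lens 1: 1/d_i1 = 1/f₁ − 1/d_o1 = 1/(25.7) − 1/(49.0) = 0.01850, so d_i1 = 54.05 cm.
The intermediate image is 54.05 cm to the right of lens 1, which lies 27.95 cm to the right of lens 2 — a virtual object — so d_o2 = −27.95 cm.
Lens 2: 1/d_i2 = 1/f₂ − 1/d_o2 = 1/(13.0) − 1/(-27.95) = 0.1127, so d_i2 = 8.87 cm.
The final image is real, 8.87 cm to the right of lens 2 (overall magnification ≈ -0.35).

8.87 cm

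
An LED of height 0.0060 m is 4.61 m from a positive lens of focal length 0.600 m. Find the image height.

0.000898 m

1/d_i = 1/f − 1/d_o = 1/(0.6000) − 1/(4.61) = 1.450, so d_i = 0.6898 m.
m = −d_i/d_o = -0.1496.
|h_i| = |m|·h_o = 0.1496 × 0.0060 = 0.000898 m. The image is real, inverted and reduced, on the far side of the lens.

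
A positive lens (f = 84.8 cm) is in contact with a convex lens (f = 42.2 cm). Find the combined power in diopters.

P₁ = 1/f₁ = 1/(0.848 m) = +1.179 D; P₂ = 1/f₂ = 1/(0.422 m) = +2.370 D.
For thin lenses in contact, P = P₁ + P₂ = (+1.179) + (+2.370) = +3.55 D.

P = +3.55 D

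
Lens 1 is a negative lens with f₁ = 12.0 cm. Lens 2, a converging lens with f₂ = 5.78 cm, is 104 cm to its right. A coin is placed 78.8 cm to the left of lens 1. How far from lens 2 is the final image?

6.09 cm

Lens 1 is diverging, so f₁ = −12.0 cm.
Lens 1: 1/d_i1 = 1/f₁ − 1/d_o1 = 1/(-12.0) − 1/(78.8) = -0.09602, so d_i1 = -10.41 cm.
The intermediate image is 10.41 cm to the left of lens 1 (virtual), which is 104 − (-10.41) = 114.4 cm to the left of lens 2, so d_o2 = +114.4 cm.
Lens 2: 1/d_i2 = 1/f₂ − 1/d_o2 = 1/(5.78) − 1/(114.4) = 0.1643, so d_i2 = 6.09 cm.
The final image is real, 6.09 cm to the right of lens 2 (overall magnification ≈ -0.0070).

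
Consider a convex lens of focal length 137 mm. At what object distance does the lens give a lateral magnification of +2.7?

m = −d_i/d_o ⇒ d_i = −m·d_o.
1/f = 1/d_o + 1/d_i = 1/d_o − 1/(m·d_o) = (1 − 1/m)/d_o, so d_o = f(1 − 1/m) = (137.0)(1 − 1/(+2.7)) = 86.3 mm.

86.3 mm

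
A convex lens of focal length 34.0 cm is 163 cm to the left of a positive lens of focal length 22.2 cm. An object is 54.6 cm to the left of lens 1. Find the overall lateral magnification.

Lens 1: 1/d_i1 = 1/(34.0) − 1/(54.6) = 0.01110, so d_i1 = 90.12 cm; m₁ = −d_i1/d_o1 = -1.651.
d_o2 = 163 − (90.12) = 72.88 cm.
Lens 2: 1/d_i2 = 1/(22.2) − 1/(72.88) = 0.03132, so d_i2 = 31.92 cm; m₂ = −d_i2/d_o2 = -0.4380.
m = m₁·m₂ = (-1.651)(-0.4380) = +0.723.

m = +0.723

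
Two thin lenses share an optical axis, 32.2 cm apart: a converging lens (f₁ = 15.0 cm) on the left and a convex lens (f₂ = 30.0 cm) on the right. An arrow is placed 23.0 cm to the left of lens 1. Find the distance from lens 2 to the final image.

Lens 1: 1/d_i1 = 1/f₁ − 1/d_o1 = 1/(15.0) − 1/(23.0) = 0.02319, so d_i1 = 43.12 cm.
The intermediate image is 43.12 cm to the right of lens 1, which lies 10.92 cm to the right of lens 2 — a virtual object — so d_o2 = −10.92 cm.
Lens 2: 1/d_i2 = 1/f₂ − 1/d_o2 = 1/(30.0) − 1/(-10.92) = 0.1249, so d_i2 = 8.01 cm.
The final image is real, 8.01 cm to the right of lens 2 (overall magnification ≈ -1.4).

8.01 cm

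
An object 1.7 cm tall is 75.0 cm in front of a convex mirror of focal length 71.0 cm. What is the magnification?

For a convex mirror, f = -71.0 cm.
1/d_i = 1/f − 1/d_o = 1/(-71.00) − 1/(75.0) = -0.02742, so d_i = -36.47 cm.
m = −d_i/d_o = −(-36.47)/(75.0) = +0.486.
The image is virtual, upright and reduced, behind the mirror.

m = +0.486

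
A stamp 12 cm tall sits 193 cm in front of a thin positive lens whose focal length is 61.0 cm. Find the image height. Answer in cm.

1/d_i = 1/f − 1/d_o = 1/(61.00) − 1/(193) = 0.01121, so d_i = 89.19 cm.
m = −d_i/d_o = -0.4621.
|h_i| = |m|·h_o = 0.4621 × 12 = 5.55 cm. The image is real, inverted and reduced, on the far side of the lens.

5.55 cm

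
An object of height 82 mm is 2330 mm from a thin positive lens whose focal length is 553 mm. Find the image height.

25.5 mm

1/d_i = 1/f − 1/d_o = 1/(553.0) − 1/(2330) = 0.001379, so d_i = 725.1 mm.
m = −d_i/d_o = -0.3112.
|h_i| = |m|·h_o = 0.3112 × 82 = 25.5 mm. The image is real, inverted and reduced, on the far side of the lens.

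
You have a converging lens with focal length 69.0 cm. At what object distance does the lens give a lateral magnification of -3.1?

m = −d_i/d_o ⇒ d_i = −m·d_o.
1/f = 1/d_o + 1/d_i = 1/d_o − 1/(m·d_o) = (1 − 1/m)/d_o, so d_o = f(1 − 1/m) = (69.00)(1 − 1/(-3.1)) = 91.3 cm.

91.3 cm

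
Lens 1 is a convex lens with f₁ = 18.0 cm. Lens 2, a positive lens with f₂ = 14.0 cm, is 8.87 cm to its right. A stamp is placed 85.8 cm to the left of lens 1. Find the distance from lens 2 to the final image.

Lens 1: 1/d_i1 = 1/f₁ − 1/d_o1 = 1/(18.0) − 1/(85.8) = 0.04390, so d_i1 = 22.78 cm.
The intermediate image is 22.78 cm to the right of lens 1, which lies 13.91 cm to the right of lens 2 — a virtual object — so d_o2 = −13.91 cm.
Lens 2: 1/d_i2 = 1/f₂ − 1/d_o2 = 1/(14.0) − 1/(-13.91) = 0.1433, so d_i2 = 6.98 cm.
The final image is real, 6.98 cm to the right of lens 2 (overall magnification ≈ -0.13).

6.98 cm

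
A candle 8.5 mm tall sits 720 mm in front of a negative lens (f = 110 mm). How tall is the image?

1.13 mm

For a negative lens, f = -110 mm.
1/d_i = 1/f − 1/d_o = 1/(-110.0) − 1/(720) = -0.01048, so d_i = -95.42 mm.
m = −d_i/d_o = +0.1325.
|h_i| = |m|·h_o = 0.1325 × 8.5 = 1.13 mm. The image is virtual, upright and reduced, on the same side as the object.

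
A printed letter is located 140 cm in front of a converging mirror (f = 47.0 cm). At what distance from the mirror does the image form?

70.8 cm

Mirror equation: 1/q = 1/f − 1/p = 1/(47.00) − 1/(140) = 0.02128 − 0.007143 = 0.01413, so q = 70.8 cm.
The image is real, inverted and reduced, in front of the mirror.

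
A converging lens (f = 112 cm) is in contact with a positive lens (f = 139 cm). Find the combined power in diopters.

P₁ = 1/f₁ = 1/(1.12 m) = +0.8929 D; P₂ = 1/f₂ = 1/(1.39 m) = +0.7194 D.
For thin lenses in contact, P = P₁ + P₂ = (+0.8929) + (+0.7194) = +1.61 D.

P = +1.61 D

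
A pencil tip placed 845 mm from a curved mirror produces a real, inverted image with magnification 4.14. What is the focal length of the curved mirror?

m = −d_i/d_o ⇒ d_i = −m·d_o = −(-4.14)·(845) = 3498 mm.
1/f = 1/d_o + 1/d_i = 1/(845) + 1/(3498) = 0.001469, so f = 681 mm.
Since f is positive, the curved mirror is concave.

f = 681 mm (concave)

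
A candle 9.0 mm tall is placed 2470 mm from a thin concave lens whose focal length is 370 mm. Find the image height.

1.17 mm

For a concave lens, f = -370 mm.
1/d_i = 1/f − 1/d_o = 1/(-370.0) − 1/(2470) = -0.003108, so d_i = -321.8 mm.
m = −d_i/d_o = +0.1303.
|h_i| = |m|·h_o = 0.1303 × 9.0 = 1.17 mm. The image is virtual, upright and reduced, on the same side as the object.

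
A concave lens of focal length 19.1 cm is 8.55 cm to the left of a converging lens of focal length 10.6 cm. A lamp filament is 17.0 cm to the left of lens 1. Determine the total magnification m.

m = -0.808

f₁ = −19.1 cm (diverging).
Lens 1: 1/d_i1 = 1/(-19.1) − 1/(17.0) = -0.1112, so d_i1 = -8.994 cm; m₁ = −d_i1/d_o1 = +0.5291.
d_o2 = 8.55 − (-8.994) = 17.54 cm.
Lens 2: 1/d_i2 = 1/(10.6) − 1/(17.54) = 0.03733, so d_i2 = 26.79 cm; m₂ = −d_i2/d_o2 = -1.527.
m = m₁·m₂ = (+0.5291)(-1.527) = -0.808.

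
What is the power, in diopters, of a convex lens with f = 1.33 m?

P = 1/f = 1/(1.33 m) = +0.752 D.

P = +0.752 D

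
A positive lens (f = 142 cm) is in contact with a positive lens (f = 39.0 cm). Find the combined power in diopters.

P = +3.27 D

P₁ = 1/f₁ = 1/(1.42 m) = +0.7042 D; P₂ = 1/f₂ = 1/(0.390 m) = +2.564 D.
For thin lenses in contact, P = P₁ + P₂ = (+0.7042) + (+2.564) = +3.27 D.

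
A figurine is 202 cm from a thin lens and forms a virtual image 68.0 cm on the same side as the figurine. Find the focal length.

f = -103 cm (diverging)

Virtual image ⇒ d_i = −68.0 cm.
1/f = 1/d_o + 1/d_i = 1/(202) + 1/(-68.0) = -0.009755, so f = -103 cm.
Since f is negative, the thin lens is diverging.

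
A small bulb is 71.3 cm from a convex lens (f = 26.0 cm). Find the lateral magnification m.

1/d_i = 1/f − 1/d_o = 1/(26.00) − 1/(71.3) = 0.02444, so d_i = 40.92 cm.
m = −d_i/d_o = −(40.92)/(71.3) = -0.574.
The image is real, inverted and reduced, on the far side of the lens.

m = -0.574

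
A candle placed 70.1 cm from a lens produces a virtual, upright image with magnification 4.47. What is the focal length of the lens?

m = −d_i/d_o ⇒ d_i = −m·d_o = −(+4.47)·(70.1) = -313.3 cm.
1/f = 1/d_o + 1/d_i = 1/(70.1) + 1/(-313.3) = 0.01107, so f = 90.3 cm.
Since f is positive, the lens is converging.

f = 90.3 cm (converging)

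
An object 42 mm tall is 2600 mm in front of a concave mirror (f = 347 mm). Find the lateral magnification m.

1/d_i = 1/f − 1/d_o = 1/(347.0) − 1/(2600) = 0.002497, so d_i = 400.4 mm.
m = −d_i/d_o = −(400.4)/(2600) = -0.154.
The image is real, inverted and reduced, in front of the mirror.

m = -0.154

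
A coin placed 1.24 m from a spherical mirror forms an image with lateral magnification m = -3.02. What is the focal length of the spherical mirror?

m = −d_i/d_o ⇒ d_i = −m·d_o = −(-3.02)·(1.24) = 3.745 m.
1/f = 1/d_o + 1/d_i = 1/(1.24) + 1/(3.745) = 1.073, so f = 0.932 m.
Since f is positive, the spherical mirror is concave.

f = 0.932 m (concave)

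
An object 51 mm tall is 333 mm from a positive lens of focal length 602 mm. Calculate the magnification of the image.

m = +2.24

1/d_i = 1/f − 1/d_o = 1/(602.0) − 1/(333) = -0.001342, so d_i = -745.2 mm.
m = −d_i/d_o = −(-745.2)/(333) = +2.24.
The image is virtual, upright and enlarged, on the same side as the object.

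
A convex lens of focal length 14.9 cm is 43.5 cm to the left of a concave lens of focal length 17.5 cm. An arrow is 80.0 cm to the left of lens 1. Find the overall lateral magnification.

Lens 1: 1/d_i1 = 1/(14.9) − 1/(80.0) = 0.05461, so d_i1 = 18.31 cm; m₁ = −d_i1/d_o1 = -0.2289.
d_o2 = 43.5 − (18.31) = 25.19 cm.
f₂ = −17.5 cm (diverging).
Lens 2: 1/d_i2 = 1/(-17.5) − 1/(25.19) = -0.09684, so d_i2 = -10.33 cm; m₂ = −d_i2/d_o2 = +0.4099.
m = m₁·m₂ = (-0.2289)(+0.4099) = -0.0938.

m = -0.0938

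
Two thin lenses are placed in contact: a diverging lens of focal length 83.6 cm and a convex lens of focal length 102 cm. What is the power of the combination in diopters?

P = -0.216 D

P₁ = 1/f₁ = 1/(-0.836 m) = -1.196 D; P₂ = 1/f₂ = 1/(1.02 m) = +0.9804 D.
For thin lenses in contact, P = P₁ + P₂ = (-1.196) + (+0.9804) = -0.216 D.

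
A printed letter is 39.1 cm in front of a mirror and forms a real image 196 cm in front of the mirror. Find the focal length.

f = 32.6 cm (concave)

Real image ⇒ d_i = +196 cm.
1/f = 1/d_o + 1/d_i = 1/(39.1) + 1/(196) = 0.03068, so f = 32.6 cm.
Since f is positive, the mirror is concave.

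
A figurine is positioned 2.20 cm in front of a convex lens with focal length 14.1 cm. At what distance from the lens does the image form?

2.61 cm

Thin-lens equation: 1/s_i = 1/f − 1/s_o = 1/(14.10) − 1/(2.20) = 0.07092 − 0.4545 = -0.3836, so s_i = -2.61 cm.
The image is virtual, upright and enlarged, on the same side as the object.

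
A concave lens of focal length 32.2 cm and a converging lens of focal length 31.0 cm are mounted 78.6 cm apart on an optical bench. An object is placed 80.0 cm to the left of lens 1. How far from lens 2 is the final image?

Lens 1 is diverging, so f₁ = −32.2 cm.
Lens 1: 1/d_i1 = 1/f₁ − 1/d_o1 = 1/(-32.2) − 1/(80.0) = -0.04356, so d_i1 = -22.96 cm.
The intermediate image is 22.96 cm to the left of lens 1 (virtual), which is 78.6 − (-22.96) = 101.6 cm to the left of lens 2, so d_o2 = +101.6 cm.
Lens 2: 1/d_i2 = 1/f₂ − 1/d_o2 = 1/(31.0) − 1/(101.6) = 0.02242, so d_i2 = 44.6 cm.
The final image is real, 44.6 cm to the right of lens 2 (overall magnification ≈ -0.13).

44.6 cm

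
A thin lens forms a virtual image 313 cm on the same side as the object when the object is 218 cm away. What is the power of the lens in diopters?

P = +0.139 D

Virtual image ⇒ d_i = −313 cm.
1/f = 1/d_o + 1/d_i = 1/(218) + 1/(-313) = 0.001392 cm⁻¹.
f = 718.3 cm = 7.183 m, so P = 1/f = +0.139 D.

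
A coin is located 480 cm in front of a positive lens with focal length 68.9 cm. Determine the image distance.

80.4 cm

Lens equation: 1/q = 1/f − 1/p = 1/(68.90) − 1/(480) = 0.01451 − 0.002083 = 0.01243, so q = 80.4 cm.
The image is real, inverted and reduced, on the far side of the lens.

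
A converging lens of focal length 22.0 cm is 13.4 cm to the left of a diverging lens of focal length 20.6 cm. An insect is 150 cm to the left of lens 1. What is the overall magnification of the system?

Lens 1: 1/d_i1 = 1/(22.0) − 1/(150) = 0.03879, so d_i1 = 25.78 cm; m₁ = −d_i1/d_o1 = -0.1719.
d_o2 = 13.4 − (25.78) = -12.38 cm (virtual object).
f₂ = −20.6 cm (diverging).
Lens 2: 1/d_i2 = 1/(-20.6) − 1/(-12.38) = 0.03223, so d_i2 = 31.03 cm; m₂ = −d_i2/d_o2 = +2.506.
m = m₁·m₂ = (-0.1719)(+2.506) = -0.431.

m = -0.431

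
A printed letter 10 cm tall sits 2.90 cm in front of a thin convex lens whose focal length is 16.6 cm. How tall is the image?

1/d_i = 1/f − 1/d_o = 1/(16.60) − 1/(2.90) = -0.2846, so d_i = -3.514 cm.
m = −d_i/d_o = +1.212.
|h_i| = |m|·h_o = 1.212 × 10 = 12.1 cm. The image is virtual, upright and enlarged, on the same side as the object.

12.1 cm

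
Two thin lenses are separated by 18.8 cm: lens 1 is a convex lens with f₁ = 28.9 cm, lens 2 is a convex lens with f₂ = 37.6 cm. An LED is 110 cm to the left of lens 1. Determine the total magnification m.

m = -0.231

Lens 1: 1/d_i1 = 1/(28.9) − 1/(110) = 0.02551, so d_i1 = 39.20 cm; m₁ = −d_i1/d_o1 = -0.3564.
d_o2 = 18.8 − (39.20) = -20.40 cm (virtual object).
Lens 2: 1/d_i2 = 1/(37.6) − 1/(-20.40) = 0.07562, so d_i2 = 13.22 cm; m₂ = −d_i2/d_o2 = +0.6483.
m = m₁·m₂ = (-0.3564)(+0.6483) = -0.231.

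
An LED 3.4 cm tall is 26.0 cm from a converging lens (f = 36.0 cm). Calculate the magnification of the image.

m = +3.60

1/d_i = 1/f − 1/d_o = 1/(36.00) − 1/(26.0) = -0.01068, so d_i = -93.60 cm.
m = −d_i/d_o = −(-93.60)/(26.0) = +3.60.
The image is virtual, upright and enlarged, on the same side as the object.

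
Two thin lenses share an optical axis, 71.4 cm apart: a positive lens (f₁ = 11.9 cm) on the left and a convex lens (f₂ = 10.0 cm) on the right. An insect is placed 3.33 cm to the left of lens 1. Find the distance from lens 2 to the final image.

Lens 1: 1/d_i1 = 1/f₁ − 1/d_o1 = 1/(11.9) − 1/(3.33) = -0.2163, so d_i1 = -4.624 cm.
The intermediate image is 4.624 cm to the left of lens 1 (virtual), which is 71.4 − (-4.624) = 76.02 cm to the left of lens 2, so d_o2 = +76.02 cm.
Lens 2: 1/d_i2 = 1/f₂ − 1/d_o2 = 1/(10.0) − 1/(76.02) = 0.08685, so d_i2 = 11.5 cm.
The final image is real, 11.5 cm to the right of lens 2 (overall magnification ≈ -0.21).

11.5 cm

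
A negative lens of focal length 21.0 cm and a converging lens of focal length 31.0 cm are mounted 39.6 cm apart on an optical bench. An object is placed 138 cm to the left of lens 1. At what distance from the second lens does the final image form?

66.8 cm

Lens 1 is diverging, so f₁ = −21.0 cm.
Lens 1: 1/d_i1 = 1/f₁ − 1/d_o1 = 1/(-21.0) − 1/(138) = -0.05487, so d_i1 = -18.23 cm.
The intermediate image is 18.23 cm to the left of lens 1 (virtual), which is 39.6 − (-18.23) = 57.83 cm to the left of lens 2, so d_o2 = +57.83 cm.
Lens 2: 1/d_i2 = 1/f₂ − 1/d_o2 = 1/(31.0) − 1/(57.83) = 0.01497, so d_i2 = 66.8 cm.
The final image is real, 66.8 cm to the right of lens 2 (overall magnification ≈ -0.15).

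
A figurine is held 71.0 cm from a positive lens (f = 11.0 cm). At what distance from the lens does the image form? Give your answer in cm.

13.0 cm

Thin-lens equation: 1/s_i = 1/f − 1/s_o = 1/(11.00) − 1/(71.0) = 0.09091 − 0.01408 = 0.07682, so s_i = 13.0 cm.
The image is real, inverted and reduced, on the far side of the lens.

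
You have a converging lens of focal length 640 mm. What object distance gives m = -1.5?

1070 mm

m = −d_i/d_o ⇒ d_i = −m·d_o.
1/f = 1/d_o + 1/d_i = 1/d_o − 1/(m·d_o) = (1 − 1/m)/d_o, so d_o = f(1 − 1/m) = (640.0)(1 − 1/(-1.5)) = 1070 mm.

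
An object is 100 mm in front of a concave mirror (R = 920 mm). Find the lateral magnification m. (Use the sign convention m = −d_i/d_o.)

m = +1.28

f = R/2 = 920/2 = 460.0 mm.
1/d_i = 1/f − 1/d_o = 1/(460.0) − 1/(100) = -0.007826, so d_i = -127.8 mm.
m = −d_i/d_o = −(-127.8)/(100) = +1.28.
The image is virtual, upright and enlarged, behind the mirror.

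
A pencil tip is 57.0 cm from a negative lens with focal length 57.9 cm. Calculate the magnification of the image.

m = +0.504

For a negative lens, f = -57.9 cm.
1/d_i = 1/f − 1/d_o = 1/(-57.90) − 1/(57.0) = -0.03482, so d_i = -28.72 cm.
m = −d_i/d_o = −(-28.72)/(57.0) = +0.504.
The image is virtual, upright and reduced, on the same side as the object.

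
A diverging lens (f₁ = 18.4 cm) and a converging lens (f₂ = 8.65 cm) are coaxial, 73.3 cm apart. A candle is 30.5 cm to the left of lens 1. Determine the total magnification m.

f₁ = −18.4 cm (diverging).
Lens 1: 1/d_i1 = 1/(-18.4) − 1/(30.5) = -0.08713, so d_i1 = -11.48 cm; m₁ = −d_i1/d_o1 = +0.3764.
d_o2 = 73.3 − (-11.48) = 84.78 cm.
Lens 2: 1/d_i2 = 1/(8.65) − 1/(84.78) = 0.1038, so d_i2 = 9.633 cm; m₂ = −d_i2/d_o2 = -0.1136.
m = m₁·m₂ = (+0.3764)(-0.1136) = -0.0428.

m = -0.0428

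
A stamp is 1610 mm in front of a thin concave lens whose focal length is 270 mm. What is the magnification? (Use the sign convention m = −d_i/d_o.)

m = +0.144

For a concave lens, f = -270 mm.
1/d_i = 1/f − 1/d_o = 1/(-270.0) − 1/(1610) = -0.004325, so d_i = -231.2 mm.
m = −d_i/d_o = −(-231.2)/(1610) = +0.144.
The image is virtual, upright and reduced, on the same side as the object.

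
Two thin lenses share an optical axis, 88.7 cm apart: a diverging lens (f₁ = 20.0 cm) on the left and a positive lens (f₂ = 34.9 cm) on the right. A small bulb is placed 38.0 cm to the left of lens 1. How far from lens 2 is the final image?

53.1 cm

Lens 1 is diverging, so f₁ = −20.0 cm.
Lens 1: 1/d_i1 = 1/f₁ − 1/d_o1 = 1/(-20.0) − 1/(38.0) = -0.07632, so d_i1 = -13.10 cm.
The intermediate image is 13.10 cm to the left of lens 1 (virtual), which is 88.7 − (-13.10) = 101.8 cm to the left of lens 2, so d_o2 = +101.8 cm.
Lens 2: 1/d_i2 = 1/f₂ − 1/d_o2 = 1/(34.9) − 1/(101.8) = 0.01883, so d_i2 = 53.1 cm.
The final image is real, 53.1 cm to the right of lens 2 (overall magnification ≈ -0.18).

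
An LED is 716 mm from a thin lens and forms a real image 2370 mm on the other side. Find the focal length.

Real image ⇒ d_i = +2370 mm.
1/f = 1/d_o + 1/d_i = 1/(716) + 1/(2370) = 0.001819, so f = 550 mm.
Since f is positive, the thin lens is converging.

f = 550 mm (converging)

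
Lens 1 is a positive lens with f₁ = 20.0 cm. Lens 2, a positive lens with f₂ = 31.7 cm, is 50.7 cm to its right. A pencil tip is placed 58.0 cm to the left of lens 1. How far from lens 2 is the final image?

Lens 1: 1/d_i1 = 1/f₁ − 1/d_o1 = 1/(20.0) − 1/(58.0) = 0.03276, so d_i1 = 30.53 cm.
The intermediate image is 30.53 cm to the right of lens 1, which is 50.7 − (30.53) = 20.17 cm to the left of lens 2, so d_o2 = +20.17 cm.
Lens 2: 1/d_i2 = 1/f₂ − 1/d_o2 = 1/(31.7) − 1/(20.17) = -0.01803, so d_i2 = -55.5 cm.
The final image is virtual, 55.5 cm to the left of lens 2 (overall magnification ≈ -1.4).

55.5 cm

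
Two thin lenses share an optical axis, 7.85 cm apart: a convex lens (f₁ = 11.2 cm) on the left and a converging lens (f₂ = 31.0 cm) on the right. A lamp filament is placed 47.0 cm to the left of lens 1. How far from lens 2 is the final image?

Lens 1: 1/d_i1 = 1/f₁ − 1/d_o1 = 1/(11.2) − 1/(47.0) = 0.06801, so d_i1 = 14.70 cm.
The intermediate image is 14.70 cm to the right of lens 1, which lies 6.850 cm to the right of lens 2 — a virtual object — so d_o2 = −6.850 cm.
Lens 2: 1/d_i2 = 1/f₂ − 1/d_o2 = 1/(31.0) − 1/(-6.850) = 0.1782, so d_i2 = 5.61 cm.
The final image is real, 5.61 cm to the right of lens 2 (overall magnification ≈ -0.26).

5.61 cm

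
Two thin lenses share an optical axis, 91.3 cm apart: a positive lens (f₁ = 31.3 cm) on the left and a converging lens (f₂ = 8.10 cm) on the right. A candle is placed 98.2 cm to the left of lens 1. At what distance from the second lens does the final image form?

Lens 1: 1/d_i1 = 1/f₁ − 1/d_o1 = 1/(31.3) − 1/(98.2) = 0.02177, so d_i1 = 45.94 cm.
The intermediate image is 45.94 cm to the right of lens 1, which is 91.3 − (45.94) = 45.36 cm to the left of lens 2, so d_o2 = +45.36 cm.
Lens 2: 1/d_i2 = 1/f₂ − 1/d_o2 = 1/(8.10) − 1/(45.36) = 0.1014, so d_i2 = 9.86 cm.
The final image is real, 9.86 cm to the right of lens 2 (overall magnification ≈ 0.10).

9.86 cm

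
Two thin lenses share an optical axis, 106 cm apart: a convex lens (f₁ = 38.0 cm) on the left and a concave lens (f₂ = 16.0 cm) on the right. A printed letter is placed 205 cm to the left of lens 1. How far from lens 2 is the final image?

Lens 1: 1/d_i1 = 1/f₁ − 1/d_o1 = 1/(38.0) − 1/(205) = 0.02144, so d_i1 = 46.65 cm.
The intermediate image is 46.65 cm to the right of lens 1, which is 106 − (46.65) = 59.35 cm to the left of lens 2, so d_o2 = +59.35 cm.
Lens 2 is diverging, so f₂ = −16.0 cm.
Lens 2: 1/d_i2 = 1/f₂ − 1/d_o2 = 1/(-16.0) − 1/(59.35) = -0.07935, so d_i2 = -12.6 cm.
The final image is virtual, 12.6 cm to the left of lens 2 (overall magnification ≈ -0.048).

12.6 cm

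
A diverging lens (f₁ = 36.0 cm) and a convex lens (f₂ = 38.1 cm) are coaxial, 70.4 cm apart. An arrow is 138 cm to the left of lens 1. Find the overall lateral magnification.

m = -0.130

f₁ = −36.0 cm (diverging).
Lens 1: 1/d_i1 = 1/(-36.0) − 1/(138) = -0.03502, so d_i1 = -28.55 cm; m₁ = −d_i1/d_o1 = +0.2069.
d_o2 = 70.4 − (-28.55) = 98.95 cm.
Lens 2: 1/d_i2 = 1/(38.1) − 1/(98.95) = 0.01614, so d_i2 = 61.96 cm; m₂ = −d_i2/d_o2 = -0.6261.
m = m₁·m₂ = (+0.2069)(-0.6261) = -0.130.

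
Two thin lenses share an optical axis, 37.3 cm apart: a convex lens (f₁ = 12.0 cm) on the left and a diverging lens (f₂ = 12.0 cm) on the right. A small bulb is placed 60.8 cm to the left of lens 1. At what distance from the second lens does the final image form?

7.81 cm

Lens 1: 1/d_i1 = 1/f₁ − 1/d_o1 = 1/(12.0) − 1/(60.8) = 0.06689, so d_i1 = 14.95 cm.
The intermediate image is 14.95 cm to the right of lens 1, which is 37.3 − (14.95) = 22.35 cm to the left of lens 2, so d_o2 = +22.35 cm.
Lens 2 is diverging, so f₂ = −12.0 cm.
Lens 2: 1/d_i2 = 1/f₂ − 1/d_o2 = 1/(-12.0) − 1/(22.35) = -0.1281, so d_i2 = -7.81 cm.
The final image is virtual, 7.81 cm to the left of lens 2 (overall magnification ≈ -0.086).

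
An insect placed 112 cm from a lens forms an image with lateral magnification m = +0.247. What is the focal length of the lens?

f = -36.7 cm (diverging)

m = −d_i/d_o ⇒ d_i = −m·d_o = −(+0.247)·(112) = -27.66 cm.
1/f = 1/d_o + 1/d_i = 1/(112) + 1/(-27.66) = -0.02722, so f = -36.7 cm.
Since f is negative, the lens is diverging.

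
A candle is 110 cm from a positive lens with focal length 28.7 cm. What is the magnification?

1/d_i = 1/f − 1/d_o = 1/(28.70) − 1/(110) = 0.02575, so d_i = 38.83 cm.
m = −d_i/d_o = −(38.83)/(110) = -0.353.
The image is real, inverted and reduced, on the far side of the lens.

m = -0.353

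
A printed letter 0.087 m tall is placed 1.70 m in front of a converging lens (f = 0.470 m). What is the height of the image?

1/d_i = 1/f − 1/d_o = 1/(0.4700) − 1/(1.70) = 1.539, so d_i = 0.6496 m.
m = −d_i/d_o = -0.3821.
|h_i| = |m|·h_o = 0.3821 × 0.087 = 0.0332 m. The image is real, inverted and reduced, on the far side of the lens.

0.0332 m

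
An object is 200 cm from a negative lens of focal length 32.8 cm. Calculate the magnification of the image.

For a negative lens, f = -32.8 cm.
1/d_i = 1/f − 1/d_o = 1/(-32.80) − 1/(200) = -0.03549, so d_i = -28.18 cm.
m = −d_i/d_o = −(-28.18)/(200) = +0.141.
The image is virtual, upright and reduced, on the same side as the object.

m = +0.141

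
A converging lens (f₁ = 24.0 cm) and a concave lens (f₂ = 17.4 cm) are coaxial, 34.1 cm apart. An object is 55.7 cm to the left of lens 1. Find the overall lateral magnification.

Lens 1: 1/d_i1 = 1/(24.0) − 1/(55.7) = 0.02371, so d_i1 = 42.17 cm; m₁ = −d_i1/d_o1 = -0.7571.
d_o2 = 34.1 − (42.17) = -8.070 cm (virtual object).
f₂ = −17.4 cm (diverging).
Lens 2: 1/d_i2 = 1/(-17.4) − 1/(-8.070) = 0.06644, so d_i2 = 15.05 cm; m₂ = −d_i2/d_o2 = +1.865.
m = m₁·m₂ = (-0.7571)(+1.865) = -1.41.

m = -1.41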